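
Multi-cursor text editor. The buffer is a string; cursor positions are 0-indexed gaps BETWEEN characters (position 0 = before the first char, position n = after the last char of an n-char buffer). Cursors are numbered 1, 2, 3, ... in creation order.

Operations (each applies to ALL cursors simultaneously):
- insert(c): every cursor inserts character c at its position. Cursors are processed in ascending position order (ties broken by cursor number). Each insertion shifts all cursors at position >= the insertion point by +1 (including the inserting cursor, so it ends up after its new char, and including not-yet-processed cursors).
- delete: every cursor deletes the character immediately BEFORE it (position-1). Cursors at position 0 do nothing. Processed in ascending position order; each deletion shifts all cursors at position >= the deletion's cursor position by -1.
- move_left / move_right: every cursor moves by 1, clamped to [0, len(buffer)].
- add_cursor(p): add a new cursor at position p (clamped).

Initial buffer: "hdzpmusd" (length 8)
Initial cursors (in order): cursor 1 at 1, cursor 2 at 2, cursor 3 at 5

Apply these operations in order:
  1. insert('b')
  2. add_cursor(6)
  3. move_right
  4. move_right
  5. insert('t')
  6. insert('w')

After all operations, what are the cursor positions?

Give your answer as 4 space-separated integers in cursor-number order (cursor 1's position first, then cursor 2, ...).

Answer: 6 10 18 14

Derivation:
After op 1 (insert('b')): buffer="hbdbzpmbusd" (len 11), cursors c1@2 c2@4 c3@8, authorship .1.2...3...
After op 2 (add_cursor(6)): buffer="hbdbzpmbusd" (len 11), cursors c1@2 c2@4 c4@6 c3@8, authorship .1.2...3...
After op 3 (move_right): buffer="hbdbzpmbusd" (len 11), cursors c1@3 c2@5 c4@7 c3@9, authorship .1.2...3...
After op 4 (move_right): buffer="hbdbzpmbusd" (len 11), cursors c1@4 c2@6 c4@8 c3@10, authorship .1.2...3...
After op 5 (insert('t')): buffer="hbdbtzptmbtustd" (len 15), cursors c1@5 c2@8 c4@11 c3@14, authorship .1.21..2.34..3.
After op 6 (insert('w')): buffer="hbdbtwzptwmbtwustwd" (len 19), cursors c1@6 c2@10 c4@14 c3@18, authorship .1.211..22.344..33.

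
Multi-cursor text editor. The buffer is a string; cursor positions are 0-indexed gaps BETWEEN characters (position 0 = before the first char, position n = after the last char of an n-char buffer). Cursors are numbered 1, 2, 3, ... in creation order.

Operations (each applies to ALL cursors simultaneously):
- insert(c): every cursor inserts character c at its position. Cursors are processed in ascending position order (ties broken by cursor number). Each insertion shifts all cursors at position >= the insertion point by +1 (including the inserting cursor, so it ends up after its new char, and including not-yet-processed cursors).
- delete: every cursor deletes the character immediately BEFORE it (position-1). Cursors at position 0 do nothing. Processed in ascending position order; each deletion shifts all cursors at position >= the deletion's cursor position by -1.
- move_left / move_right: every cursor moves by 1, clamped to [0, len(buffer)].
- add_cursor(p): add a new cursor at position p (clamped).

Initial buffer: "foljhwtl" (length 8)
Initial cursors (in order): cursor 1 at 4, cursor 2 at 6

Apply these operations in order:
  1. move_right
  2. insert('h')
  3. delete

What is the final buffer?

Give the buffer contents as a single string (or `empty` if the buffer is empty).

After op 1 (move_right): buffer="foljhwtl" (len 8), cursors c1@5 c2@7, authorship ........
After op 2 (insert('h')): buffer="foljhhwthl" (len 10), cursors c1@6 c2@9, authorship .....1..2.
After op 3 (delete): buffer="foljhwtl" (len 8), cursors c1@5 c2@7, authorship ........

Answer: foljhwtl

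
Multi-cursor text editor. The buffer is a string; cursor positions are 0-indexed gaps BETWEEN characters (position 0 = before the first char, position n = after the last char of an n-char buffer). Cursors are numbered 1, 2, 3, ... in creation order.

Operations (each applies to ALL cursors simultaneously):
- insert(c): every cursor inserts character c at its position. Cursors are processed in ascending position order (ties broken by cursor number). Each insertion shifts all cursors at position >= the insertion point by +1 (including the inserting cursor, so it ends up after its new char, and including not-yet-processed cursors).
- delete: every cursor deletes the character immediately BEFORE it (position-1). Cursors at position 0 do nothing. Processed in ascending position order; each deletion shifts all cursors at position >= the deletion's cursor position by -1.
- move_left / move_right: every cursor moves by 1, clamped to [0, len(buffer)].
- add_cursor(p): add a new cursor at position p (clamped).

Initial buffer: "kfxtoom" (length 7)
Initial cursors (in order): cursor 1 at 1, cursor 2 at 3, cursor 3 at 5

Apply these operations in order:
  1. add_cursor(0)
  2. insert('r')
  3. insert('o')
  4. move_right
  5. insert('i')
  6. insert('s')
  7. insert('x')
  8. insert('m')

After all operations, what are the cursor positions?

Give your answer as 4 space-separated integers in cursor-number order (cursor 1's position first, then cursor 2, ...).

Answer: 14 22 30 7

Derivation:
After op 1 (add_cursor(0)): buffer="kfxtoom" (len 7), cursors c4@0 c1@1 c2@3 c3@5, authorship .......
After op 2 (insert('r')): buffer="rkrfxrtorom" (len 11), cursors c4@1 c1@3 c2@6 c3@9, authorship 4.1..2..3..
After op 3 (insert('o')): buffer="rokrofxrotoroom" (len 15), cursors c4@2 c1@5 c2@9 c3@13, authorship 44.11..22..33..
After op 4 (move_right): buffer="rokrofxrotoroom" (len 15), cursors c4@3 c1@6 c2@10 c3@14, authorship 44.11..22..33..
After op 5 (insert('i')): buffer="rokirofixrotiorooim" (len 19), cursors c4@4 c1@8 c2@13 c3@18, authorship 44.411.1.22.2.33.3.
After op 6 (insert('s')): buffer="rokisrofisxrotisorooism" (len 23), cursors c4@5 c1@10 c2@16 c3@22, authorship 44.4411.11.22.22.33.33.
After op 7 (insert('x')): buffer="rokisxrofisxxrotisxorooisxm" (len 27), cursors c4@6 c1@12 c2@19 c3@26, authorship 44.44411.111.22.222.33.333.
After op 8 (insert('m')): buffer="rokisxmrofisxmxrotisxmorooisxmm" (len 31), cursors c4@7 c1@14 c2@22 c3@30, authorship 44.444411.1111.22.2222.33.3333.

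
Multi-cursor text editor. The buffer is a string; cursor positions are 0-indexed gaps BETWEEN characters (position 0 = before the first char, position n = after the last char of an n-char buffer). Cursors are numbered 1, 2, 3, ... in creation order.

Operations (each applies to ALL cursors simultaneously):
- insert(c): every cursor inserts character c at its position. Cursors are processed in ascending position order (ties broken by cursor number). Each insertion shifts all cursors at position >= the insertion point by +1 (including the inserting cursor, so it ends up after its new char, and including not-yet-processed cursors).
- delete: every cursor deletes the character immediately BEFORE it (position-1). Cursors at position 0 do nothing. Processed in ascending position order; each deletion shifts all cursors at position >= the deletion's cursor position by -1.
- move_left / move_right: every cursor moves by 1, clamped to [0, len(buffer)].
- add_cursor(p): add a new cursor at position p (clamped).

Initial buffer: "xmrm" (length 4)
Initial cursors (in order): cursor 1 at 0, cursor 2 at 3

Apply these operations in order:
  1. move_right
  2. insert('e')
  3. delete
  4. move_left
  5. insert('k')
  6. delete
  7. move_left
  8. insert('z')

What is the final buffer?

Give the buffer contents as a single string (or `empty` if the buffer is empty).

Answer: zxmzrm

Derivation:
After op 1 (move_right): buffer="xmrm" (len 4), cursors c1@1 c2@4, authorship ....
After op 2 (insert('e')): buffer="xemrme" (len 6), cursors c1@2 c2@6, authorship .1...2
After op 3 (delete): buffer="xmrm" (len 4), cursors c1@1 c2@4, authorship ....
After op 4 (move_left): buffer="xmrm" (len 4), cursors c1@0 c2@3, authorship ....
After op 5 (insert('k')): buffer="kxmrkm" (len 6), cursors c1@1 c2@5, authorship 1...2.
After op 6 (delete): buffer="xmrm" (len 4), cursors c1@0 c2@3, authorship ....
After op 7 (move_left): buffer="xmrm" (len 4), cursors c1@0 c2@2, authorship ....
After op 8 (insert('z')): buffer="zxmzrm" (len 6), cursors c1@1 c2@4, authorship 1..2..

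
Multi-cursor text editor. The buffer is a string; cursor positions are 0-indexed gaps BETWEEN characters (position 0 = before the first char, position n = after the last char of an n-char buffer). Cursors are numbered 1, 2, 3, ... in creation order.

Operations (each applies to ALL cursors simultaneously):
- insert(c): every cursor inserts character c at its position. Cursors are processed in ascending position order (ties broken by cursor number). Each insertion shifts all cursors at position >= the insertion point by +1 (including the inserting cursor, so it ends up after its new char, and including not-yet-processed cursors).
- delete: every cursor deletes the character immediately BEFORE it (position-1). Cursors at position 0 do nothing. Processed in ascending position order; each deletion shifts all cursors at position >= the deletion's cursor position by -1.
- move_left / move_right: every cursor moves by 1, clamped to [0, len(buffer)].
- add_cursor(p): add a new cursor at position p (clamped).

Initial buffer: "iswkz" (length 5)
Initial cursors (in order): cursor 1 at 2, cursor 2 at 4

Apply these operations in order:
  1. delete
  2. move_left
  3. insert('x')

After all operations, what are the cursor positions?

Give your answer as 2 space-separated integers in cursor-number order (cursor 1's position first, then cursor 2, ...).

After op 1 (delete): buffer="iwz" (len 3), cursors c1@1 c2@2, authorship ...
After op 2 (move_left): buffer="iwz" (len 3), cursors c1@0 c2@1, authorship ...
After op 3 (insert('x')): buffer="xixwz" (len 5), cursors c1@1 c2@3, authorship 1.2..

Answer: 1 3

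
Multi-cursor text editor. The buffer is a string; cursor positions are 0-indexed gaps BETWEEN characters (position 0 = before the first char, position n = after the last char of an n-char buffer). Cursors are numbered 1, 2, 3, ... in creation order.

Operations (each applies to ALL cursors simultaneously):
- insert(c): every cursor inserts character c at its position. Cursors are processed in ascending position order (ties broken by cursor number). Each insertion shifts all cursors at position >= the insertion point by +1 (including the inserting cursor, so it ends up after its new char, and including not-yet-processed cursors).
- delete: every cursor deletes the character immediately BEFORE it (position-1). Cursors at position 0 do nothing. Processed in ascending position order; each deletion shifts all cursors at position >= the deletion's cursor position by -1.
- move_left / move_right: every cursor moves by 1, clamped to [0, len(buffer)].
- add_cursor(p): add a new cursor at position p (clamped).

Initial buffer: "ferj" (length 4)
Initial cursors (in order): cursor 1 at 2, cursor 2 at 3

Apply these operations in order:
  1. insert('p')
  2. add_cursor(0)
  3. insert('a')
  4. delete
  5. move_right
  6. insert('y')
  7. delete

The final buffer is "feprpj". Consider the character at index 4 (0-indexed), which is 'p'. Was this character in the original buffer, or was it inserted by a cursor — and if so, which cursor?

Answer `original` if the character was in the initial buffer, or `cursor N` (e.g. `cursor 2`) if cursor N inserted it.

After op 1 (insert('p')): buffer="feprpj" (len 6), cursors c1@3 c2@5, authorship ..1.2.
After op 2 (add_cursor(0)): buffer="feprpj" (len 6), cursors c3@0 c1@3 c2@5, authorship ..1.2.
After op 3 (insert('a')): buffer="afeparpaj" (len 9), cursors c3@1 c1@5 c2@8, authorship 3..11.22.
After op 4 (delete): buffer="feprpj" (len 6), cursors c3@0 c1@3 c2@5, authorship ..1.2.
After op 5 (move_right): buffer="feprpj" (len 6), cursors c3@1 c1@4 c2@6, authorship ..1.2.
After op 6 (insert('y')): buffer="fyeprypjy" (len 9), cursors c3@2 c1@6 c2@9, authorship .3.1.12.2
After op 7 (delete): buffer="feprpj" (len 6), cursors c3@1 c1@4 c2@6, authorship ..1.2.
Authorship (.=original, N=cursor N): . . 1 . 2 .
Index 4: author = 2

Answer: cursor 2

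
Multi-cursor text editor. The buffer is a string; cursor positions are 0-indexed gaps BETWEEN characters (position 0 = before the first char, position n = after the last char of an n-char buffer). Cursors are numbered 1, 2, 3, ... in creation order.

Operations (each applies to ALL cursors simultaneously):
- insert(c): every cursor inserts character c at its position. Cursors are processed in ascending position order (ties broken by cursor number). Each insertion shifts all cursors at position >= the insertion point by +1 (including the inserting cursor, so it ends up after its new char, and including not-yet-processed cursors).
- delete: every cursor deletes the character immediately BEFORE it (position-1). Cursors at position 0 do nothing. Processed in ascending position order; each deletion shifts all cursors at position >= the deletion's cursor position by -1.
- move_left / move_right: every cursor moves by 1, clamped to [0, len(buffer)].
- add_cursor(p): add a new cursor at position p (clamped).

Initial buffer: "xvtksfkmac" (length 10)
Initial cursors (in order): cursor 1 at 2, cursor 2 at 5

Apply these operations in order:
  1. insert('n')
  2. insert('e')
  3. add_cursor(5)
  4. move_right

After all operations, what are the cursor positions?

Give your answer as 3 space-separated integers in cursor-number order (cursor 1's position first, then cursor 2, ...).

Answer: 5 10 6

Derivation:
After op 1 (insert('n')): buffer="xvntksnfkmac" (len 12), cursors c1@3 c2@7, authorship ..1...2.....
After op 2 (insert('e')): buffer="xvnetksnefkmac" (len 14), cursors c1@4 c2@9, authorship ..11...22.....
After op 3 (add_cursor(5)): buffer="xvnetksnefkmac" (len 14), cursors c1@4 c3@5 c2@9, authorship ..11...22.....
After op 4 (move_right): buffer="xvnetksnefkmac" (len 14), cursors c1@5 c3@6 c2@10, authorship ..11...22.....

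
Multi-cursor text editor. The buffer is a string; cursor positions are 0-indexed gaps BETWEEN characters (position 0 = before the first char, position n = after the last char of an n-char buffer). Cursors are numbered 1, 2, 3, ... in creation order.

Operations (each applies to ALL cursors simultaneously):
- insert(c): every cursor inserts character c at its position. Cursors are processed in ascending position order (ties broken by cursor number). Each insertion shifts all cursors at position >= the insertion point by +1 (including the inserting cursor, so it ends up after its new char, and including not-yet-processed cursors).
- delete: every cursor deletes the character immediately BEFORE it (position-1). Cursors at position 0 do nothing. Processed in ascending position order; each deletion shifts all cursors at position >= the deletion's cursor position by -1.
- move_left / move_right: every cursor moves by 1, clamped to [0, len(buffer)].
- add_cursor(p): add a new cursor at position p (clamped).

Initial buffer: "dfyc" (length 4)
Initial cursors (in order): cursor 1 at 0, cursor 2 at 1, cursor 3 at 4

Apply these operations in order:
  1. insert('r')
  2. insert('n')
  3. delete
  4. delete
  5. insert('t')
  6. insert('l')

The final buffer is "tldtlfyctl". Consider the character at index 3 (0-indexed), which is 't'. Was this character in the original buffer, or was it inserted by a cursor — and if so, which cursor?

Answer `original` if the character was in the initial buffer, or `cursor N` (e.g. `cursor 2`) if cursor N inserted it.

After op 1 (insert('r')): buffer="rdrfycr" (len 7), cursors c1@1 c2@3 c3@7, authorship 1.2...3
After op 2 (insert('n')): buffer="rndrnfycrn" (len 10), cursors c1@2 c2@5 c3@10, authorship 11.22...33
After op 3 (delete): buffer="rdrfycr" (len 7), cursors c1@1 c2@3 c3@7, authorship 1.2...3
After op 4 (delete): buffer="dfyc" (len 4), cursors c1@0 c2@1 c3@4, authorship ....
After op 5 (insert('t')): buffer="tdtfyct" (len 7), cursors c1@1 c2@3 c3@7, authorship 1.2...3
After op 6 (insert('l')): buffer="tldtlfyctl" (len 10), cursors c1@2 c2@5 c3@10, authorship 11.22...33
Authorship (.=original, N=cursor N): 1 1 . 2 2 . . . 3 3
Index 3: author = 2

Answer: cursor 2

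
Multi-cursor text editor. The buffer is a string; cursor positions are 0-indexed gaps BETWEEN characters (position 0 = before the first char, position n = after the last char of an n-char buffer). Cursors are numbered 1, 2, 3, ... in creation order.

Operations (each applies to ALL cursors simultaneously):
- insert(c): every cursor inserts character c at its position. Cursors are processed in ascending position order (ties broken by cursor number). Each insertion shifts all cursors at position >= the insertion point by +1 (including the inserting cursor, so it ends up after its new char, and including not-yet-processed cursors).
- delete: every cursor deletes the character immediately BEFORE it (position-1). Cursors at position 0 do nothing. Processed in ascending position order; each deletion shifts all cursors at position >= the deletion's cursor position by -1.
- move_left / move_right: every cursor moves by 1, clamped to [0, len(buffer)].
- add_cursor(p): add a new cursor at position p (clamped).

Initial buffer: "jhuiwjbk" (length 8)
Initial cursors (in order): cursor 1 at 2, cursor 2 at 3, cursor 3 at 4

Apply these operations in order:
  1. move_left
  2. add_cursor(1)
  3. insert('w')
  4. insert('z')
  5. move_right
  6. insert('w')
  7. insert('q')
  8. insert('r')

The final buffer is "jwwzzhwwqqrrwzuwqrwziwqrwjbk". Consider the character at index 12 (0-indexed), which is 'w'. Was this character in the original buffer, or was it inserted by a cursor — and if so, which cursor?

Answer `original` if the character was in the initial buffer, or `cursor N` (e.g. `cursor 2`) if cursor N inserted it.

After op 1 (move_left): buffer="jhuiwjbk" (len 8), cursors c1@1 c2@2 c3@3, authorship ........
After op 2 (add_cursor(1)): buffer="jhuiwjbk" (len 8), cursors c1@1 c4@1 c2@2 c3@3, authorship ........
After op 3 (insert('w')): buffer="jwwhwuwiwjbk" (len 12), cursors c1@3 c4@3 c2@5 c3@7, authorship .14.2.3.....
After op 4 (insert('z')): buffer="jwwzzhwzuwziwjbk" (len 16), cursors c1@5 c4@5 c2@8 c3@11, authorship .1414.22.33.....
After op 5 (move_right): buffer="jwwzzhwzuwziwjbk" (len 16), cursors c1@6 c4@6 c2@9 c3@12, authorship .1414.22.33.....
After op 6 (insert('w')): buffer="jwwzzhwwwzuwwziwwjbk" (len 20), cursors c1@8 c4@8 c2@12 c3@16, authorship .1414.1422.233.3....
After op 7 (insert('q')): buffer="jwwzzhwwqqwzuwqwziwqwjbk" (len 24), cursors c1@10 c4@10 c2@15 c3@20, authorship .1414.141422.2233.33....
After op 8 (insert('r')): buffer="jwwzzhwwqqrrwzuwqrwziwqrwjbk" (len 28), cursors c1@12 c4@12 c2@18 c3@24, authorship .1414.14141422.22233.333....
Authorship (.=original, N=cursor N): . 1 4 1 4 . 1 4 1 4 1 4 2 2 . 2 2 2 3 3 . 3 3 3 . . . .
Index 12: author = 2

Answer: cursor 2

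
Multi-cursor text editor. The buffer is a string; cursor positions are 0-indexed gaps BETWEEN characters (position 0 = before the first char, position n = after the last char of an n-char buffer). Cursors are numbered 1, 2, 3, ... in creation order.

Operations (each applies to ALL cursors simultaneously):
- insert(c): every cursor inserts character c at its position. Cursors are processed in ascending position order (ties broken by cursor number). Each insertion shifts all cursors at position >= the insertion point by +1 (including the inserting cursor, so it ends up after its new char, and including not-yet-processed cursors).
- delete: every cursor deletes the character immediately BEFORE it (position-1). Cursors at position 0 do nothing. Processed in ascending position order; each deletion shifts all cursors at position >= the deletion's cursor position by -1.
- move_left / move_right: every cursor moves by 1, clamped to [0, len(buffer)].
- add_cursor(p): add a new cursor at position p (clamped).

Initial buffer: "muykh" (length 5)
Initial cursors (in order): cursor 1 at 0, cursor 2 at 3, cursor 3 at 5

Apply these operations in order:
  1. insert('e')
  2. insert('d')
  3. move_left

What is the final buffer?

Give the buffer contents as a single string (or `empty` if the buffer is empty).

After op 1 (insert('e')): buffer="emuyekhe" (len 8), cursors c1@1 c2@5 c3@8, authorship 1...2..3
After op 2 (insert('d')): buffer="edmuyedkhed" (len 11), cursors c1@2 c2@7 c3@11, authorship 11...22..33
After op 3 (move_left): buffer="edmuyedkhed" (len 11), cursors c1@1 c2@6 c3@10, authorship 11...22..33

Answer: edmuyedkhed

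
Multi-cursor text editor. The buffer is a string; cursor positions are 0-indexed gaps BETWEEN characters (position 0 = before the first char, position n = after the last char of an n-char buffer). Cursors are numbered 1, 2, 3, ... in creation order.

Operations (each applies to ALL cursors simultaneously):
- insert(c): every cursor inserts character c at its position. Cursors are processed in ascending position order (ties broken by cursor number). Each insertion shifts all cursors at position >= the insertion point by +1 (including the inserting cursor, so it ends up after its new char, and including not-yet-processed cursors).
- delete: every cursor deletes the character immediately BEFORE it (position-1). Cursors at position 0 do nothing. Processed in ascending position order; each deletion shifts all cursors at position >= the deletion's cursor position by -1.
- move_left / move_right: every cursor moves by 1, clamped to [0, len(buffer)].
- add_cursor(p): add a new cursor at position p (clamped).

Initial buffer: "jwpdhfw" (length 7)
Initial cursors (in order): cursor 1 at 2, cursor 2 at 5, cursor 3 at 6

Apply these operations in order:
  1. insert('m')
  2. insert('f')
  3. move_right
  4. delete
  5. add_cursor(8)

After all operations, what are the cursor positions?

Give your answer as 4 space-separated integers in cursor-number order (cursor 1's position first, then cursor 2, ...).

After op 1 (insert('m')): buffer="jwmpdhmfmw" (len 10), cursors c1@3 c2@7 c3@9, authorship ..1...2.3.
After op 2 (insert('f')): buffer="jwmfpdhmffmfw" (len 13), cursors c1@4 c2@9 c3@12, authorship ..11...22.33.
After op 3 (move_right): buffer="jwmfpdhmffmfw" (len 13), cursors c1@5 c2@10 c3@13, authorship ..11...22.33.
After op 4 (delete): buffer="jwmfdhmfmf" (len 10), cursors c1@4 c2@8 c3@10, authorship ..11..2233
After op 5 (add_cursor(8)): buffer="jwmfdhmfmf" (len 10), cursors c1@4 c2@8 c4@8 c3@10, authorship ..11..2233

Answer: 4 8 10 8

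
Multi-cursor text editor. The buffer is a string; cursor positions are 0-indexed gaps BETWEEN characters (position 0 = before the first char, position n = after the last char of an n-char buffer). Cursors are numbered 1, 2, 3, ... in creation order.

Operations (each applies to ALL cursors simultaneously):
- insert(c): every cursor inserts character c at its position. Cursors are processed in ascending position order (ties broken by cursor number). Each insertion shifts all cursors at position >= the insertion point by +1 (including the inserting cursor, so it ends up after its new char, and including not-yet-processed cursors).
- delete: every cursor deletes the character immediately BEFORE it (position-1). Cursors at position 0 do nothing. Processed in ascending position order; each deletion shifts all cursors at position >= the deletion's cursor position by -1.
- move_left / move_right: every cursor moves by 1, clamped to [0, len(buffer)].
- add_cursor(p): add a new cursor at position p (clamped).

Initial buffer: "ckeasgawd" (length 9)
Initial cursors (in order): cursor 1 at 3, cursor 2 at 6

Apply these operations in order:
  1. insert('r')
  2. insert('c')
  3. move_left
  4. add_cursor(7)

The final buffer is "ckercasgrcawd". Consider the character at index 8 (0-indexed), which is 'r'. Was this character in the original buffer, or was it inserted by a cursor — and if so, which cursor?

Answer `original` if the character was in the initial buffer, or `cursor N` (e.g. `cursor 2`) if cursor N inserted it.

After op 1 (insert('r')): buffer="ckerasgrawd" (len 11), cursors c1@4 c2@8, authorship ...1...2...
After op 2 (insert('c')): buffer="ckercasgrcawd" (len 13), cursors c1@5 c2@10, authorship ...11...22...
After op 3 (move_left): buffer="ckercasgrcawd" (len 13), cursors c1@4 c2@9, authorship ...11...22...
After op 4 (add_cursor(7)): buffer="ckercasgrcawd" (len 13), cursors c1@4 c3@7 c2@9, authorship ...11...22...
Authorship (.=original, N=cursor N): . . . 1 1 . . . 2 2 . . .
Index 8: author = 2

Answer: cursor 2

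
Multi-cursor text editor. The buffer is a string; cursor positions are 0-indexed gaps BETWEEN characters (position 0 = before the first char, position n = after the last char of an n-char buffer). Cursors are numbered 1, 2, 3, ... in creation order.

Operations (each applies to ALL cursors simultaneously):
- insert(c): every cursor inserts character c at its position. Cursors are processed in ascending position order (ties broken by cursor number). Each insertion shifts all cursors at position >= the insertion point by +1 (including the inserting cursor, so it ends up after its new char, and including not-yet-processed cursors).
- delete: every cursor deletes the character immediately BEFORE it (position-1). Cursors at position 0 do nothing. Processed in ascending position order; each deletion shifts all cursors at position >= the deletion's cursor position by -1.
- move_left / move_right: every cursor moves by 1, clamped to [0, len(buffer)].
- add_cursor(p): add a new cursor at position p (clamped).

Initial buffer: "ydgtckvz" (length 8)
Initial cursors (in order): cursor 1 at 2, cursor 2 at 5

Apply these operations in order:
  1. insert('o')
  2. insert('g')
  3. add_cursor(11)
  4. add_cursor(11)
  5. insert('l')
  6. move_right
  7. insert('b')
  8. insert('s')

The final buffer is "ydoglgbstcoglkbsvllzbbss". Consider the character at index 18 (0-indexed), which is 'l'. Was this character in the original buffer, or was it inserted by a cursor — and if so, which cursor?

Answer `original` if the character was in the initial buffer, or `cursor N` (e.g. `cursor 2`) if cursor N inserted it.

Answer: cursor 4

Derivation:
After op 1 (insert('o')): buffer="ydogtcokvz" (len 10), cursors c1@3 c2@7, authorship ..1...2...
After op 2 (insert('g')): buffer="ydoggtcogkvz" (len 12), cursors c1@4 c2@9, authorship ..11...22...
After op 3 (add_cursor(11)): buffer="ydoggtcogkvz" (len 12), cursors c1@4 c2@9 c3@11, authorship ..11...22...
After op 4 (add_cursor(11)): buffer="ydoggtcogkvz" (len 12), cursors c1@4 c2@9 c3@11 c4@11, authorship ..11...22...
After op 5 (insert('l')): buffer="ydoglgtcoglkvllz" (len 16), cursors c1@5 c2@11 c3@15 c4@15, authorship ..111...222..34.
After op 6 (move_right): buffer="ydoglgtcoglkvllz" (len 16), cursors c1@6 c2@12 c3@16 c4@16, authorship ..111...222..34.
After op 7 (insert('b')): buffer="ydoglgbtcoglkbvllzbb" (len 20), cursors c1@7 c2@14 c3@20 c4@20, authorship ..111.1..222.2.34.34
After op 8 (insert('s')): buffer="ydoglgbstcoglkbsvllzbbss" (len 24), cursors c1@8 c2@16 c3@24 c4@24, authorship ..111.11..222.22.34.3434
Authorship (.=original, N=cursor N): . . 1 1 1 . 1 1 . . 2 2 2 . 2 2 . 3 4 . 3 4 3 4
Index 18: author = 4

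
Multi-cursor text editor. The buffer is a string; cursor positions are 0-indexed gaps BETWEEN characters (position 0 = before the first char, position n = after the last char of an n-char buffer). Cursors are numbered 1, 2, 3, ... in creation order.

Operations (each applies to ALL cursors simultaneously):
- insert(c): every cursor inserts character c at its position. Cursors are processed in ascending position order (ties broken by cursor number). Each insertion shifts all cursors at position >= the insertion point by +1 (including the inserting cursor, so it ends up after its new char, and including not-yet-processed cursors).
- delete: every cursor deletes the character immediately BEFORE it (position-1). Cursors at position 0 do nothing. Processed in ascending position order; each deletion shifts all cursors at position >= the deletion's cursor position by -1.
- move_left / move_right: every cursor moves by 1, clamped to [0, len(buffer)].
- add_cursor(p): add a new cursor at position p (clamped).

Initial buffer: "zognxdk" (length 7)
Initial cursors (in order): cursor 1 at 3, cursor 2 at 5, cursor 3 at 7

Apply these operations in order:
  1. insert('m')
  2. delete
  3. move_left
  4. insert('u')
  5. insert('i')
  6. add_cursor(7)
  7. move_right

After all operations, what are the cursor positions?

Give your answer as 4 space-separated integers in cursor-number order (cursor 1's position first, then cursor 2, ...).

Answer: 5 9 13 8

Derivation:
After op 1 (insert('m')): buffer="zogmnxmdkm" (len 10), cursors c1@4 c2@7 c3@10, authorship ...1..2..3
After op 2 (delete): buffer="zognxdk" (len 7), cursors c1@3 c2@5 c3@7, authorship .......
After op 3 (move_left): buffer="zognxdk" (len 7), cursors c1@2 c2@4 c3@6, authorship .......
After op 4 (insert('u')): buffer="zougnuxduk" (len 10), cursors c1@3 c2@6 c3@9, authorship ..1..2..3.
After op 5 (insert('i')): buffer="zouignuixduik" (len 13), cursors c1@4 c2@8 c3@12, authorship ..11..22..33.
After op 6 (add_cursor(7)): buffer="zouignuixduik" (len 13), cursors c1@4 c4@7 c2@8 c3@12, authorship ..11..22..33.
After op 7 (move_right): buffer="zouignuixduik" (len 13), cursors c1@5 c4@8 c2@9 c3@13, authorship ..11..22..33.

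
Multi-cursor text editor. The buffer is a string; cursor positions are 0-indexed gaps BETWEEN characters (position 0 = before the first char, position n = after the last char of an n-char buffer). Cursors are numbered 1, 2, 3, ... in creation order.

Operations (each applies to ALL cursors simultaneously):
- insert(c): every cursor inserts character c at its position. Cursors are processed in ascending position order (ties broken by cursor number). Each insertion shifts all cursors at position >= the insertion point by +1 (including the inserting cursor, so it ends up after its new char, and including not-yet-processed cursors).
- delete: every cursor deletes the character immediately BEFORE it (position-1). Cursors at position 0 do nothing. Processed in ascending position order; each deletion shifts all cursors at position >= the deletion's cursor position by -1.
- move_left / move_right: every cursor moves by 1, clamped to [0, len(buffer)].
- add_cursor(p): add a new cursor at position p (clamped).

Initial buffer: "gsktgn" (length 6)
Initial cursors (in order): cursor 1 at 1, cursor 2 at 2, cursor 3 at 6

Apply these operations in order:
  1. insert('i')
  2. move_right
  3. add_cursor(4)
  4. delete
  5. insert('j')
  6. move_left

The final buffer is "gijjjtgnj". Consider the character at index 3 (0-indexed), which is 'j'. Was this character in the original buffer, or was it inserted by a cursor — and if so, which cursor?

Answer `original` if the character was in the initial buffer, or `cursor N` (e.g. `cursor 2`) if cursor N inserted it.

Answer: cursor 2

Derivation:
After op 1 (insert('i')): buffer="gisiktgni" (len 9), cursors c1@2 c2@4 c3@9, authorship .1.2....3
After op 2 (move_right): buffer="gisiktgni" (len 9), cursors c1@3 c2@5 c3@9, authorship .1.2....3
After op 3 (add_cursor(4)): buffer="gisiktgni" (len 9), cursors c1@3 c4@4 c2@5 c3@9, authorship .1.2....3
After op 4 (delete): buffer="gitgn" (len 5), cursors c1@2 c2@2 c4@2 c3@5, authorship .1...
After op 5 (insert('j')): buffer="gijjjtgnj" (len 9), cursors c1@5 c2@5 c4@5 c3@9, authorship .1124...3
After op 6 (move_left): buffer="gijjjtgnj" (len 9), cursors c1@4 c2@4 c4@4 c3@8, authorship .1124...3
Authorship (.=original, N=cursor N): . 1 1 2 4 . . . 3
Index 3: author = 2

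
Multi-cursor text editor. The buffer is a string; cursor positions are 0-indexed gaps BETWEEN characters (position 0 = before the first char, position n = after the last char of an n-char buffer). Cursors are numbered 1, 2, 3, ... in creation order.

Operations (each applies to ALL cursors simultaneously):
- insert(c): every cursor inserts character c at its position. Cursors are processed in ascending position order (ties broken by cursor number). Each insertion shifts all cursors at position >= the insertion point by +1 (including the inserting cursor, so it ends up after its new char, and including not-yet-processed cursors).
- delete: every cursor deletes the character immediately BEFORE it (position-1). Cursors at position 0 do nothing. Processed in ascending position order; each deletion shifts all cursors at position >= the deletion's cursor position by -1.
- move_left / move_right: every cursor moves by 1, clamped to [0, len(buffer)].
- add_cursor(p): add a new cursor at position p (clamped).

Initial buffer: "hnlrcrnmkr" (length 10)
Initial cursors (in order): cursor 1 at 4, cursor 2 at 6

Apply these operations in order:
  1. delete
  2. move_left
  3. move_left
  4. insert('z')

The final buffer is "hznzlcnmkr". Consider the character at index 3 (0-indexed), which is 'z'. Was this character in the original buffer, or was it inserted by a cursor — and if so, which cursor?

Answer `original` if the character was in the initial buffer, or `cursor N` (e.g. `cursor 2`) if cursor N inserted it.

After op 1 (delete): buffer="hnlcnmkr" (len 8), cursors c1@3 c2@4, authorship ........
After op 2 (move_left): buffer="hnlcnmkr" (len 8), cursors c1@2 c2@3, authorship ........
After op 3 (move_left): buffer="hnlcnmkr" (len 8), cursors c1@1 c2@2, authorship ........
After op 4 (insert('z')): buffer="hznzlcnmkr" (len 10), cursors c1@2 c2@4, authorship .1.2......
Authorship (.=original, N=cursor N): . 1 . 2 . . . . . .
Index 3: author = 2

Answer: cursor 2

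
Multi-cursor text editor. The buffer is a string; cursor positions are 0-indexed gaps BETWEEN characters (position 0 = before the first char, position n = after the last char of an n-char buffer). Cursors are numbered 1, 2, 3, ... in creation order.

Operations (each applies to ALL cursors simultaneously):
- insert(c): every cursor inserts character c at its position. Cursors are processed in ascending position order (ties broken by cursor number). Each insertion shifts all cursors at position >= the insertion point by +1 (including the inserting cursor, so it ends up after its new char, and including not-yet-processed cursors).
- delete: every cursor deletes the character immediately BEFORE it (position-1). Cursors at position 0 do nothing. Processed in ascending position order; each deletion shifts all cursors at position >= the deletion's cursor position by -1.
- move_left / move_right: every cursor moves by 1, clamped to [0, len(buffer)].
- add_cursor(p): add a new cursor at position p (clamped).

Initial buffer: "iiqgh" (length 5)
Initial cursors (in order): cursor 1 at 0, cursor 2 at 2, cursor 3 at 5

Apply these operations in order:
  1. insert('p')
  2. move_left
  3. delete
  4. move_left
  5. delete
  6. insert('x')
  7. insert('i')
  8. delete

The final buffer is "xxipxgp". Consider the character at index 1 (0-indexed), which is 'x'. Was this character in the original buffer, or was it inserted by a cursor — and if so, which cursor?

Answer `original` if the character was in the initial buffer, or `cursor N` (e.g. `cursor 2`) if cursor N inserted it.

After op 1 (insert('p')): buffer="piipqghp" (len 8), cursors c1@1 c2@4 c3@8, authorship 1..2...3
After op 2 (move_left): buffer="piipqghp" (len 8), cursors c1@0 c2@3 c3@7, authorship 1..2...3
After op 3 (delete): buffer="pipqgp" (len 6), cursors c1@0 c2@2 c3@5, authorship 1.2..3
After op 4 (move_left): buffer="pipqgp" (len 6), cursors c1@0 c2@1 c3@4, authorship 1.2..3
After op 5 (delete): buffer="ipgp" (len 4), cursors c1@0 c2@0 c3@2, authorship .2.3
After op 6 (insert('x')): buffer="xxipxgp" (len 7), cursors c1@2 c2@2 c3@5, authorship 12.23.3
After op 7 (insert('i')): buffer="xxiiipxigp" (len 10), cursors c1@4 c2@4 c3@8, authorship 1212.233.3
After op 8 (delete): buffer="xxipxgp" (len 7), cursors c1@2 c2@2 c3@5, authorship 12.23.3
Authorship (.=original, N=cursor N): 1 2 . 2 3 . 3
Index 1: author = 2

Answer: cursor 2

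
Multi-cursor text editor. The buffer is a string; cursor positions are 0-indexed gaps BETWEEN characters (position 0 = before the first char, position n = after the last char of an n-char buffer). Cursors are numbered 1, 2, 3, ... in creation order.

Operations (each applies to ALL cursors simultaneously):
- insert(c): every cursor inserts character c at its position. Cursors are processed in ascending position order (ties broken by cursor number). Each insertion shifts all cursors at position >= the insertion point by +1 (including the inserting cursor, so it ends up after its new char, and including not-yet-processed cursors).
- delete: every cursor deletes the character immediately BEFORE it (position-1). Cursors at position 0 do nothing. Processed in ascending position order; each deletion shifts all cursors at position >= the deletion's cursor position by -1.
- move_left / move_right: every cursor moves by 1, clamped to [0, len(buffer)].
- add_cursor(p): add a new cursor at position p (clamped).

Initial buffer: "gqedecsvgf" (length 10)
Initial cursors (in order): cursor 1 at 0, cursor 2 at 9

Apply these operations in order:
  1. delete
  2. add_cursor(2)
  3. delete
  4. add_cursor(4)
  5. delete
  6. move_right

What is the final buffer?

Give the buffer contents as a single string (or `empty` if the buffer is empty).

After op 1 (delete): buffer="gqedecsvf" (len 9), cursors c1@0 c2@8, authorship .........
After op 2 (add_cursor(2)): buffer="gqedecsvf" (len 9), cursors c1@0 c3@2 c2@8, authorship .........
After op 3 (delete): buffer="gedecsf" (len 7), cursors c1@0 c3@1 c2@6, authorship .......
After op 4 (add_cursor(4)): buffer="gedecsf" (len 7), cursors c1@0 c3@1 c4@4 c2@6, authorship .......
After op 5 (delete): buffer="edcf" (len 4), cursors c1@0 c3@0 c4@2 c2@3, authorship ....
After op 6 (move_right): buffer="edcf" (len 4), cursors c1@1 c3@1 c4@3 c2@4, authorship ....

Answer: edcf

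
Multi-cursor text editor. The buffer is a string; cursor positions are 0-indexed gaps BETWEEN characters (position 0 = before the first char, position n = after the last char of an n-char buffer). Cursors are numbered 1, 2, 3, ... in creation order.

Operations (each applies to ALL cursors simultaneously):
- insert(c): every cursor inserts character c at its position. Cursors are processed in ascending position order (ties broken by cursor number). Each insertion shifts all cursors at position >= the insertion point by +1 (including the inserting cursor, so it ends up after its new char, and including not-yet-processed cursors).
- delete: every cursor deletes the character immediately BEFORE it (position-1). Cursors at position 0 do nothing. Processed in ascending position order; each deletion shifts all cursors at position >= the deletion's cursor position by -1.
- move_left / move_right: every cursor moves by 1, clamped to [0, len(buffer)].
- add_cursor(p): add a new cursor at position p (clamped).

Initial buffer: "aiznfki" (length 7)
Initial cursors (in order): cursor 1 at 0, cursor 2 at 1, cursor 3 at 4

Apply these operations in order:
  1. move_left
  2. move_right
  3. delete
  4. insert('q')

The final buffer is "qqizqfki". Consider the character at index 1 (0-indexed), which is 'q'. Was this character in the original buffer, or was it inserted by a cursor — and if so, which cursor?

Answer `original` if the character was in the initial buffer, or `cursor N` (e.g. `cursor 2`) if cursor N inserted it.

Answer: cursor 2

Derivation:
After op 1 (move_left): buffer="aiznfki" (len 7), cursors c1@0 c2@0 c3@3, authorship .......
After op 2 (move_right): buffer="aiznfki" (len 7), cursors c1@1 c2@1 c3@4, authorship .......
After op 3 (delete): buffer="izfki" (len 5), cursors c1@0 c2@0 c3@2, authorship .....
After op 4 (insert('q')): buffer="qqizqfki" (len 8), cursors c1@2 c2@2 c3@5, authorship 12..3...
Authorship (.=original, N=cursor N): 1 2 . . 3 . . .
Index 1: author = 2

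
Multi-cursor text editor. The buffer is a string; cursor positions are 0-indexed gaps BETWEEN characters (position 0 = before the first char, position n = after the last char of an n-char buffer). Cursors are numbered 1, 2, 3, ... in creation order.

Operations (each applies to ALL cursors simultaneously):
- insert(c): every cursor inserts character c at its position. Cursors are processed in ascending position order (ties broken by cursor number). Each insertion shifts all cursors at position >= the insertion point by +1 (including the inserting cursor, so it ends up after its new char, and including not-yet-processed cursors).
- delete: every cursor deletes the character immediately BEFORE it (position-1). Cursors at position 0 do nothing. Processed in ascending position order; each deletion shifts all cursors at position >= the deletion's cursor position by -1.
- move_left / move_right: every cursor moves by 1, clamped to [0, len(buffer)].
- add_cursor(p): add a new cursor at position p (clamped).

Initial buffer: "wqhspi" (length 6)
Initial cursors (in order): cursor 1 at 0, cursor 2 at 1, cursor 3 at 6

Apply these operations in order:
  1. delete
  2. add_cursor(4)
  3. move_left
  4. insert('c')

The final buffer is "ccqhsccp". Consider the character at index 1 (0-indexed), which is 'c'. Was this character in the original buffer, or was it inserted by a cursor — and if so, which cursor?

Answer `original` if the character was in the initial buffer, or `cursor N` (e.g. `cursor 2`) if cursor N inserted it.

Answer: cursor 2

Derivation:
After op 1 (delete): buffer="qhsp" (len 4), cursors c1@0 c2@0 c3@4, authorship ....
After op 2 (add_cursor(4)): buffer="qhsp" (len 4), cursors c1@0 c2@0 c3@4 c4@4, authorship ....
After op 3 (move_left): buffer="qhsp" (len 4), cursors c1@0 c2@0 c3@3 c4@3, authorship ....
After op 4 (insert('c')): buffer="ccqhsccp" (len 8), cursors c1@2 c2@2 c3@7 c4@7, authorship 12...34.
Authorship (.=original, N=cursor N): 1 2 . . . 3 4 .
Index 1: author = 2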